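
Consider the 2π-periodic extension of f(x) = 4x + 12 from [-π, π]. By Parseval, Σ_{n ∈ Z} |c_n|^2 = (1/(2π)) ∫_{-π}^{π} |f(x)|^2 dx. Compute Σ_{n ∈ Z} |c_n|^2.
Σ |c_n|^2 = 16π^2/3 + 144

Expand and integrate term by term over [-π, π]:
  ∫ (4x)^2 dx = 16·(2π^3/3); ∫ 2·4·(12)·x dx = 0 (odd integrand); ∫ 12^2 dx = 144·2π.
So (1/(2π)) ∫_{-π}^{π} (4x + 12)^2 dx = 16π^2/3 + 144 = 16π^2/3 + 144.
Parseval ⇒ Σ |c_n|^2 = 16π^2/3 + 144.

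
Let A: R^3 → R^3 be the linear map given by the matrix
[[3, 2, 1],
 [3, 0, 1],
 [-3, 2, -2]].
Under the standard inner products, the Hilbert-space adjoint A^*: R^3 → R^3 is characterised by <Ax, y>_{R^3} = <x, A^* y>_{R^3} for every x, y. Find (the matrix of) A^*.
A^* = A^T =
[[3, 3, -3],
 [2, 0, 2],
 [1, 1, -2]]

For real matrices with standard dot products, the defining identity <Ax, y> = <x, A^* y> gives (Ax)^T y = x^T (A^*) y, i.e. x^T A^T y = x^T (A^*) y. Since this holds for all x, y, we must have A^* = A^T. Therefore
A^* =
[[3, 3, -3],
 [2, 0, 2],
 [1, 1, -2]].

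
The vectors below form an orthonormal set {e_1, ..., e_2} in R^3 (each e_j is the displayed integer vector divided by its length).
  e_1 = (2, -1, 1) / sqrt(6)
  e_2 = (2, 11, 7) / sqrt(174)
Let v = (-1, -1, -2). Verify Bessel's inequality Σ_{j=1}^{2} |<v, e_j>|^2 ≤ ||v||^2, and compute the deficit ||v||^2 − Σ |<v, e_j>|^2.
Σ |<v, e_j>|^2 = 165/29; ||v||^2 = 6; deficit = 9/29

Write each e_j = u_j / sqrt(<u_j, u_j>) where u_j is the displayed integer vector. Then <v, e_j> = <v, u_j> / sqrt(<u_j, u_j>), so |<v, e_j>|^2 = <v, u_j>^2 / <u_j, u_j>.
Coefficients: <v, e_1> = -3/sqrt(6), <v, e_2> = -27/sqrt(174).
Square and sum: Σ |<v, e_j>|^2 = 165/29.
Compute ||v||^2 = v·v = 6.
Deficit = 6 − 165/29 = 9/29 ≥ 0, confirming Bessel's inequality. (The deficit equals ||v − Σ <v,e_j> e_j||^2, the squared distance from v to span{e_j}.)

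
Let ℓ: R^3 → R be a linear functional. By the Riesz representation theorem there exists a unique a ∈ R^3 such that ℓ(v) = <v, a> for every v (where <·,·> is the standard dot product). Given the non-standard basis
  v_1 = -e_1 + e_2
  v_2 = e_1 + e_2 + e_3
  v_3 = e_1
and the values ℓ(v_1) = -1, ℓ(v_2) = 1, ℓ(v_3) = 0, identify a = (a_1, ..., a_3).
a = (0, -1, 2)

Write a = (a_1, ..., a_3) in the standard basis. For each basis vector v_i, ℓ(v_i) = <v_i, a> is a linear equation in the a_j's. Collect the n equations into a matrix system V a = ℓ, where row i of V is v_i (expressed in the standard basis). Since V is invertible (lower-triangular with 1s on the diagonal, up to permutation), solve by back-substitution:
  V =
[[-1, 1, 0],
 [1, 1, 1],
 [1, 0, 0]]
  V a = (-1, 1, 0)
Solving gives a = (0, -1, 2).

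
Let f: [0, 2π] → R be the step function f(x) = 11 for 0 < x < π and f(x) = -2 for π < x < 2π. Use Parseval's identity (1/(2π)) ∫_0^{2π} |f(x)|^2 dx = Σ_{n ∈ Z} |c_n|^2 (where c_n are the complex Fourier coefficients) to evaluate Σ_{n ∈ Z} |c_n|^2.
Σ |c_n|^2 = 125/2

Parseval equates the L^2 energy of f (normalised by 1/(2π)) with the ℓ^2 sum of its Fourier coefficients: (1/(2π)) ∫_0^{2π} |f|^2 = Σ |c_n|^2.
Compute the left side: (1/(2π)) [∫_0^π 11^2 dx + ∫_π^{2π} (-2)^2 dx] = (1/(2π)) · (121π + 4π) = (121 + 4)/2 = 125/2.
So Σ_{n ∈ Z} |c_n|^2 = 125/2.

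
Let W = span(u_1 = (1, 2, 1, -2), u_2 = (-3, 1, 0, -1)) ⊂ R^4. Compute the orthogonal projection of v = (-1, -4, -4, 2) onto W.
proj_W(v) = (-145/109, -381/109, -184/109, 381/109)

Set up U = [u_1 | ... | u_2] ∈ R^(4×2). The projector onto W = col(U) is P = U (U^T U)^(-1) U^T.
Compute U^T U =
  [10, 1]
  [1, 11],
and U^T v = (-17, -3).
Solve U^T U · c = U^T v for the coefficients: c = (-184/109, -13/109). The projection is proj_W(v) = U c.
Check: (v - proj_W(v)) · u_1 = 0  (should be 0).
Check: (v - proj_W(v)) · u_2 = 0  (should be 0).
Result: proj_W(v) = (-145/109, -381/109, -184/109, 381/109).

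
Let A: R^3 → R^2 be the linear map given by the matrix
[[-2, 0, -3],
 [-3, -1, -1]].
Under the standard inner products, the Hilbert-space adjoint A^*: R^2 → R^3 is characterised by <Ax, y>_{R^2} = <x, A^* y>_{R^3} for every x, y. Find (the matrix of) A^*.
A^* = A^T =
[[-2, -3],
 [0, -1],
 [-3, -1]]

For real matrices with standard dot products, the defining identity <Ax, y> = <x, A^* y> gives (Ax)^T y = x^T (A^*) y, i.e. x^T A^T y = x^T (A^*) y. Since this holds for all x, y, we must have A^* = A^T. Therefore
A^* =
[[-2, -3],
 [0, -1],
 [-3, -1]].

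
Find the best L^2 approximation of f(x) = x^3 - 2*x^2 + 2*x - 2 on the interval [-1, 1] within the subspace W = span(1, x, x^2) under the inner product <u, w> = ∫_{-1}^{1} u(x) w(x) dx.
g(x) = -2*x^2 + 13*x/5 - 2

The best approximation g ∈ W is the orthogonal projection of f onto W. Writing g = a_0 + a_1 x + a_2 x^2, the coefficients solve the normal equations G · a = b where
  G_{ij} = <φ_i, φ_j> and b_i = <f, φ_i>, with φ_0 = 1, φ_1 = x, φ_2 = x^2.
G =
  [2, 0, 2/3]
  [0, 2/3, 0]
  [2/3, 0, 2/5],
b = (-16/3, 26/15, -32/15).
Solving gives a_0 = -2, a_1 = 13/5, a_2 = -2, so
  g(x) = -2*x^2 + 13*x/5 - 2.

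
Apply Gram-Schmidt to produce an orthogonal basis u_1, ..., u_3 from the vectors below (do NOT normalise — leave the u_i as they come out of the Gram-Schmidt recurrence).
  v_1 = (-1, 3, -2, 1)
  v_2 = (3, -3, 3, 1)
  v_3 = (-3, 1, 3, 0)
Orthogonal basis:
  u_1 = (-1, 3, -2, 1)
  u_2 = (28/15, 2/5, 11/15, 32/15)
  u_3 = (-309/131, 149/131, 426/131, 96/131)

Apply the Gram-Schmidt recurrence
  u_1 = v_1
  u_i = v_i − Σ_{j<i} ((v_i · u_j) / (u_j · u_j)) · u_j.

Step by step this gives:
  u_1 = (-1, 3, -2, 1)
  u_2 = (28/15, 2/5, 11/15, 32/15)
  u_3 = (-309/131, 149/131, 426/131, 96/131)

Orthogonality check:
  u_2 · u_1 = 0 (should be 0)
  u_3 · u_1 = 0 (should be 0)
  u_3 · u_2 = 0 (should be 0)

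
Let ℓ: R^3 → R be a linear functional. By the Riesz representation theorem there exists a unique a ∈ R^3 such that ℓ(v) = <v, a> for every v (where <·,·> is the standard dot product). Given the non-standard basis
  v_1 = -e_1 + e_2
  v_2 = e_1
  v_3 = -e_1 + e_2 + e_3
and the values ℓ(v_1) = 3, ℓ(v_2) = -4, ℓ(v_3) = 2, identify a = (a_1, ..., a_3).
a = (-4, -1, -1)

Write a = (a_1, ..., a_3) in the standard basis. For each basis vector v_i, ℓ(v_i) = <v_i, a> is a linear equation in the a_j's. Collect the n equations into a matrix system V a = ℓ, where row i of V is v_i (expressed in the standard basis). Since V is invertible (lower-triangular with 1s on the diagonal, up to permutation), solve by back-substitution:
  V =
[[-1, 1, 0],
 [1, 0, 0],
 [-1, 1, 1]]
  V a = (3, -4, 2)
Solving gives a = (-4, -1, -1).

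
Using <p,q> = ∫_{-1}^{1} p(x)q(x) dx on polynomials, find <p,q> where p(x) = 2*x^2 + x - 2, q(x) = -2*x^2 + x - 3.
<p,q> = 146/15

Expand the product: p(x)·q(x) = -4*x^4 - x^2 - 5*x + 6.
∫_{-1}^{1} of each monomial x^k gives [2/(k+1) if k even, 0 if k odd]. Integrating term-by-term (or equivalently evaluating the antiderivative F(x) = -4*x^5/5 - x^3/3 - 5*x^2/2 + 6*x at the endpoints):
  F(1) − F(−1) = 71/30 − (-221/30) = 146/15.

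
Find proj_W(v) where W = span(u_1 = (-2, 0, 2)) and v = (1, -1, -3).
proj_W(v) = (2, 0, -2)

Set up U = [u_1 | ... | u_1] ∈ R^(3×1). The projector onto W = col(U) is P = U (U^T U)^(-1) U^T.
Compute U^T U =
  [8],
and U^T v = (-8).
Solve U^T U · c = U^T v for the coefficients: c = (-1). The projection is proj_W(v) = U c.
Check: (v - proj_W(v)) · u_1 = 0  (should be 0).
Result: proj_W(v) = (2, 0, -2).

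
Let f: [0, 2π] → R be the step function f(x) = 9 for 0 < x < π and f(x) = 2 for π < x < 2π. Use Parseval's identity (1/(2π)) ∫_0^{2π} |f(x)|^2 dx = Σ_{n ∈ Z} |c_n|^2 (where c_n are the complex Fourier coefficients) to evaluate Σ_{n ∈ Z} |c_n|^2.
Σ |c_n|^2 = 85/2

Parseval equates the L^2 energy of f (normalised by 1/(2π)) with the ℓ^2 sum of its Fourier coefficients: (1/(2π)) ∫_0^{2π} |f|^2 = Σ |c_n|^2.
Compute the left side: (1/(2π)) [∫_0^π 9^2 dx + ∫_π^{2π} 2^2 dx] = (1/(2π)) · (81π + 4π) = (81 + 4)/2 = 85/2.
So Σ_{n ∈ Z} |c_n|^2 = 85/2.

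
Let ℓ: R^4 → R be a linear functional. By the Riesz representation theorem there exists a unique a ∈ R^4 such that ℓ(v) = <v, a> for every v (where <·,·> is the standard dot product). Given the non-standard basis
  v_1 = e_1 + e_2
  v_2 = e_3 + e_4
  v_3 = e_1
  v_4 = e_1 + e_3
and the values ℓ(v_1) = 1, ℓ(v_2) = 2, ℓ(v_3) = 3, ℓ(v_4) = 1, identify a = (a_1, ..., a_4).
a = (3, -2, -2, 4)

Write a = (a_1, ..., a_4) in the standard basis. For each basis vector v_i, ℓ(v_i) = <v_i, a> is a linear equation in the a_j's. Collect the n equations into a matrix system V a = ℓ, where row i of V is v_i (expressed in the standard basis). Since V is invertible (lower-triangular with 1s on the diagonal, up to permutation), solve by back-substitution:
  V =
[[1, 1, 0, 0],
 [0, 0, 1, 1],
 [1, 0, 0, 0],
 [1, 0, 1, 0]]
  V a = (1, 2, 3, 1)
Solving gives a = (3, -2, -2, 4).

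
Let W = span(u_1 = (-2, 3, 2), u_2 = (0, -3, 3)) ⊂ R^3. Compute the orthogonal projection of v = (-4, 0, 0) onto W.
proj_W(v) = (-32/33, 40/33, 40/33)

Set up U = [u_1 | ... | u_2] ∈ R^(3×2). The projector onto W = col(U) is P = U (U^T U)^(-1) U^T.
Compute U^T U =
  [17, -3]
  [-3, 18],
and U^T v = (8, 0).
Solve U^T U · c = U^T v for the coefficients: c = (16/33, 8/99). The projection is proj_W(v) = U c.
Check: (v - proj_W(v)) · u_1 = 0  (should be 0).
Check: (v - proj_W(v)) · u_2 = 0  (should be 0).
Result: proj_W(v) = (-32/33, 40/33, 40/33).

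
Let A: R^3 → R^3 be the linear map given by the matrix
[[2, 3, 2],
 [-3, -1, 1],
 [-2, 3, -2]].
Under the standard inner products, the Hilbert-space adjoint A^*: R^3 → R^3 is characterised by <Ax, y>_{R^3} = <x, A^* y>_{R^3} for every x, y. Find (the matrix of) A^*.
A^* = A^T =
[[2, -3, -2],
 [3, -1, 3],
 [2, 1, -2]]

For real matrices with standard dot products, the defining identity <Ax, y> = <x, A^* y> gives (Ax)^T y = x^T (A^*) y, i.e. x^T A^T y = x^T (A^*) y. Since this holds for all x, y, we must have A^* = A^T. Therefore
A^* =
[[2, -3, -2],
 [3, -1, 3],
 [2, 1, -2]].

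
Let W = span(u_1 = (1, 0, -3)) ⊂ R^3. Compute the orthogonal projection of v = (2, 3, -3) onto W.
proj_W(v) = (11/10, 0, -33/10)

Set up U = [u_1 | ... | u_1] ∈ R^(3×1). The projector onto W = col(U) is P = U (U^T U)^(-1) U^T.
Compute U^T U =
  [10],
and U^T v = (11).
Solve U^T U · c = U^T v for the coefficients: c = (11/10). The projection is proj_W(v) = U c.
Check: (v - proj_W(v)) · u_1 = 0  (should be 0).
Result: proj_W(v) = (11/10, 0, -33/10).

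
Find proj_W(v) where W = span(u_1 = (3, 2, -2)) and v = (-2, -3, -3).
proj_W(v) = (-18/17, -12/17, 12/17)

Set up U = [u_1 | ... | u_1] ∈ R^(3×1). The projector onto W = col(U) is P = U (U^T U)^(-1) U^T.
Compute U^T U =
  [17],
and U^T v = (-6).
Solve U^T U · c = U^T v for the coefficients: c = (-6/17). The projection is proj_W(v) = U c.
Check: (v - proj_W(v)) · u_1 = 0  (should be 0).
Result: proj_W(v) = (-18/17, -12/17, 12/17).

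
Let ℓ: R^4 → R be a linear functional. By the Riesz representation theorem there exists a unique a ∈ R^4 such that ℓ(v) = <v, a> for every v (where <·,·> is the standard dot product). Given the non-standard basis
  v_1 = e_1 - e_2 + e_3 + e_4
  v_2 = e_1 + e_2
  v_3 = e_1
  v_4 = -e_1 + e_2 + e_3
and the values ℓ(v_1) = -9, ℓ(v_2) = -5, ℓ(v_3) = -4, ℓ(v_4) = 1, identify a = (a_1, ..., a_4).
a = (-4, -1, -2, -4)

Write a = (a_1, ..., a_4) in the standard basis. For each basis vector v_i, ℓ(v_i) = <v_i, a> is a linear equation in the a_j's. Collect the n equations into a matrix system V a = ℓ, where row i of V is v_i (expressed in the standard basis). Since V is invertible (lower-triangular with 1s on the diagonal, up to permutation), solve by back-substitution:
  V =
[[1, -1, 1, 1],
 [1, 1, 0, 0],
 [1, 0, 0, 0],
 [-1, 1, 1, 0]]
  V a = (-9, -5, -4, 1)
Solving gives a = (-4, -1, -2, -4).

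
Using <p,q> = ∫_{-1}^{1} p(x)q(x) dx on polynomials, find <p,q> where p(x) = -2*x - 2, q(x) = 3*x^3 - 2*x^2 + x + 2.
<p,q> = -136/15

Expand the product: p(x)·q(x) = -6*x^4 - 2*x^3 + 2*x^2 - 6*x - 4.
∫_{-1}^{1} of each monomial x^k gives [2/(k+1) if k even, 0 if k odd]. Integrating term-by-term (or equivalently evaluating the antiderivative F(x) = -6*x^5/5 - x^4/2 + 2*x^3/3 - 3*x^2 - 4*x at the endpoints):
  F(1) − F(−1) = -241/30 − (31/30) = -136/15.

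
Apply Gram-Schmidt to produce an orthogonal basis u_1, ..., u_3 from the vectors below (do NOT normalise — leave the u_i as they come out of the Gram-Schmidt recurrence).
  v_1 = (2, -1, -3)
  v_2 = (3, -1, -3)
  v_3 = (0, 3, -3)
Orthogonal basis:
  u_1 = (2, -1, -3)
  u_2 = (5/7, 1/7, 3/7)
  u_3 = (0, 18/5, -6/5)

Apply the Gram-Schmidt recurrence
  u_1 = v_1
  u_i = v_i − Σ_{j<i} ((v_i · u_j) / (u_j · u_j)) · u_j.

Step by step this gives:
  u_1 = (2, -1, -3)
  u_2 = (5/7, 1/7, 3/7)
  u_3 = (0, 18/5, -6/5)

Orthogonality check:
  u_2 · u_1 = 0 (should be 0)
  u_3 · u_1 = 0 (should be 0)
  u_3 · u_2 = 0 (should be 0)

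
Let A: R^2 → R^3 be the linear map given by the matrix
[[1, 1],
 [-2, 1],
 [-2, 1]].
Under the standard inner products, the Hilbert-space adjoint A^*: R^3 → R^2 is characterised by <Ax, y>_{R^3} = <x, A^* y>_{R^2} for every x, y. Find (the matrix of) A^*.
A^* = A^T =
[[1, -2, -2],
 [1, 1, 1]]

For real matrices with standard dot products, the defining identity <Ax, y> = <x, A^* y> gives (Ax)^T y = x^T (A^*) y, i.e. x^T A^T y = x^T (A^*) y. Since this holds for all x, y, we must have A^* = A^T. Therefore
A^* =
[[1, -2, -2],
 [1, 1, 1]].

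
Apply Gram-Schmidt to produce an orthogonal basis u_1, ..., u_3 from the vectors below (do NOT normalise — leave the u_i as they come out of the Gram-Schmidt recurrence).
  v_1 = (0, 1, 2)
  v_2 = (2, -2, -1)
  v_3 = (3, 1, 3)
Orthogonal basis:
  u_1 = (0, 1, 2)
  u_2 = (2, -6/5, 3/5)
  u_3 = (21/29, 28/29, -14/29)

Apply the Gram-Schmidt recurrence
  u_1 = v_1
  u_i = v_i − Σ_{j<i} ((v_i · u_j) / (u_j · u_j)) · u_j.

Step by step this gives:
  u_1 = (0, 1, 2)
  u_2 = (2, -6/5, 3/5)
  u_3 = (21/29, 28/29, -14/29)

Orthogonality check:
  u_2 · u_1 = 0 (should be 0)
  u_3 · u_1 = 0 (should be 0)
  u_3 · u_2 = 0 (should be 0)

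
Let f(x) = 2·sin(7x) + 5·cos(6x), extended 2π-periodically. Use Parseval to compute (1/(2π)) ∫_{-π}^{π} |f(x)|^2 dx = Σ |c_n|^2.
Σ |c_n|^2 = 29/2

Expand |f|^2 and use orthogonality of {sin(nx), cos(mx)} on [-π, π]:
  ∫_{-π}^{π} sin(nx)^2 dx = π, ∫ cos(mx)^2 dx = π, and cross terms integrate to 0.
So ∫_{-π}^{π} f(x)^2 dx = 2^2 · π + 5^2 · π = (4 + 25)π.
Divide by 2π: (4 + 25)/2 = 29/2.
By Parseval, this equals Σ |c_n|^2.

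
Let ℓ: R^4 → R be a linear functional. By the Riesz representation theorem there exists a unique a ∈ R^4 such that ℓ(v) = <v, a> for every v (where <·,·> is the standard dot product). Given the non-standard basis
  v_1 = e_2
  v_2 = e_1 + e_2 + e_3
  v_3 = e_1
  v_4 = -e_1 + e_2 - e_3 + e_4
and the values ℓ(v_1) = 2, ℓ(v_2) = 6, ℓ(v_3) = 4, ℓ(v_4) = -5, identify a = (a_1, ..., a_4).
a = (4, 2, 0, -3)

Write a = (a_1, ..., a_4) in the standard basis. For each basis vector v_i, ℓ(v_i) = <v_i, a> is a linear equation in the a_j's. Collect the n equations into a matrix system V a = ℓ, where row i of V is v_i (expressed in the standard basis). Since V is invertible (lower-triangular with 1s on the diagonal, up to permutation), solve by back-substitution:
  V =
[[0, 1, 0, 0],
 [1, 1, 1, 0],
 [1, 0, 0, 0],
 [-1, 1, -1, 1]]
  V a = (2, 6, 4, -5)
Solving gives a = (4, 2, 0, -3).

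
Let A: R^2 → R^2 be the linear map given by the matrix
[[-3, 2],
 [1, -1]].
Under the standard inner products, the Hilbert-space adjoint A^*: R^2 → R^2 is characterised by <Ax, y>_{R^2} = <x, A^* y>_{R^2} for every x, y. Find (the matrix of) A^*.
A^* = A^T =
[[-3, 1],
 [2, -1]]

For real matrices with standard dot products, the defining identity <Ax, y> = <x, A^* y> gives (Ax)^T y = x^T (A^*) y, i.e. x^T A^T y = x^T (A^*) y. Since this holds for all x, y, we must have A^* = A^T. Therefore
A^* =
[[-3, 1],
 [2, -1]].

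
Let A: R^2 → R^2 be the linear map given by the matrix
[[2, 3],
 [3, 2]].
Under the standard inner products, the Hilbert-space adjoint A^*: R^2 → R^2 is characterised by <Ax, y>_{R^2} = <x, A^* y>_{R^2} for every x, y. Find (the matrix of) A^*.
A^* = A^T =
[[2, 3],
 [3, 2]]

For real matrices with standard dot products, the defining identity <Ax, y> = <x, A^* y> gives (Ax)^T y = x^T (A^*) y, i.e. x^T A^T y = x^T (A^*) y. Since this holds for all x, y, we must have A^* = A^T. Therefore
A^* =
[[2, 3],
 [3, 2]].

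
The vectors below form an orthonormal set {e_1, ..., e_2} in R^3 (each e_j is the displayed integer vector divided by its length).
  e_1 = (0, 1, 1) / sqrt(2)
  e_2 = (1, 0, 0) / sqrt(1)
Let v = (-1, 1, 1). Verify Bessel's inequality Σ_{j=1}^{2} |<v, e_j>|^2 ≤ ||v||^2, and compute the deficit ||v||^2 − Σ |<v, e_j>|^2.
Σ |<v, e_j>|^2 = 3; ||v||^2 = 3; deficit = 0

Write each e_j = u_j / sqrt(<u_j, u_j>) where u_j is the displayed integer vector. Then <v, e_j> = <v, u_j> / sqrt(<u_j, u_j>), so |<v, e_j>|^2 = <v, u_j>^2 / <u_j, u_j>.
Coefficients: <v, e_1> = 2/sqrt(2), <v, e_2> = -1/sqrt(1).
Square and sum: Σ |<v, e_j>|^2 = 3.
Compute ||v||^2 = v·v = 3.
Deficit = 3 − 3 = 0 ≥ 0, confirming Bessel's inequality. (The deficit equals ||v − Σ <v,e_j> e_j||^2, the squared distance from v to span{e_j}.)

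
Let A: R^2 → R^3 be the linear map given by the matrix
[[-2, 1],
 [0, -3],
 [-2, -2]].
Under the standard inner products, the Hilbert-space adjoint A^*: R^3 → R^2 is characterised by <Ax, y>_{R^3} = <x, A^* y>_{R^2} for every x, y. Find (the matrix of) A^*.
A^* = A^T =
[[-2, 0, -2],
 [1, -3, -2]]

For real matrices with standard dot products, the defining identity <Ax, y> = <x, A^* y> gives (Ax)^T y = x^T (A^*) y, i.e. x^T A^T y = x^T (A^*) y. Since this holds for all x, y, we must have A^* = A^T. Therefore
A^* =
[[-2, 0, -2],
 [1, -3, -2]].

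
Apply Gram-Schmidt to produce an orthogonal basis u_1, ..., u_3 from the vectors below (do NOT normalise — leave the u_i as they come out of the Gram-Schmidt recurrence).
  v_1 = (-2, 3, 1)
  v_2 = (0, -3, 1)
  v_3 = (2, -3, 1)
Orthogonal basis:
  u_1 = (-2, 3, 1)
  u_2 = (-8/7, -9/7, 11/7)
  u_3 = (18/19, 6/19, 18/19)

Apply the Gram-Schmidt recurrence
  u_1 = v_1
  u_i = v_i − Σ_{j<i} ((v_i · u_j) / (u_j · u_j)) · u_j.

Step by step this gives:
  u_1 = (-2, 3, 1)
  u_2 = (-8/7, -9/7, 11/7)
  u_3 = (18/19, 6/19, 18/19)

Orthogonality check:
  u_2 · u_1 = 0 (should be 0)
  u_3 · u_1 = 0 (should be 0)
  u_3 · u_2 = 0 (should be 0)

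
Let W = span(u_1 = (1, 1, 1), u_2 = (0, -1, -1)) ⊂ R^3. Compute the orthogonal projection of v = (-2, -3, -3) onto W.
proj_W(v) = (-2, -3, -3)

Set up U = [u_1 | ... | u_2] ∈ R^(3×2). The projector onto W = col(U) is P = U (U^T U)^(-1) U^T.
Compute U^T U =
  [3, -2]
  [-2, 2],
and U^T v = (-8, 6).
Solve U^T U · c = U^T v for the coefficients: c = (-2, 1). The projection is proj_W(v) = U c.
Check: (v - proj_W(v)) · u_1 = 0  (should be 0).
Check: (v - proj_W(v)) · u_2 = 0  (should be 0).
Result: proj_W(v) = (-2, -3, -3).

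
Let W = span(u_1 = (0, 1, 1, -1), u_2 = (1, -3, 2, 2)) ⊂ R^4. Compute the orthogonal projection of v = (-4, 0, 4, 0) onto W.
proj_W(v) = (8/15, 4/15, 44/15, -4/5)

Set up U = [u_1 | ... | u_2] ∈ R^(4×2). The projector onto W = col(U) is P = U (U^T U)^(-1) U^T.
Compute U^T U =
  [3, -3]
  [-3, 18],
and U^T v = (4, 4).
Solve U^T U · c = U^T v for the coefficients: c = (28/15, 8/15). The projection is proj_W(v) = U c.
Check: (v - proj_W(v)) · u_1 = 0  (should be 0).
Check: (v - proj_W(v)) · u_2 = 0  (should be 0).
Result: proj_W(v) = (8/15, 4/15, 44/15, -4/5).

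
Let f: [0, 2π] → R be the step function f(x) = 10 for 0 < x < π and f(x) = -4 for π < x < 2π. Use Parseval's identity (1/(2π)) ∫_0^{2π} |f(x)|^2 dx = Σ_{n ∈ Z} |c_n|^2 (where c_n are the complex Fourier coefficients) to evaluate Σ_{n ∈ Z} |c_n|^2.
Σ |c_n|^2 = 58

Parseval equates the L^2 energy of f (normalised by 1/(2π)) with the ℓ^2 sum of its Fourier coefficients: (1/(2π)) ∫_0^{2π} |f|^2 = Σ |c_n|^2.
Compute the left side: (1/(2π)) [∫_0^π 10^2 dx + ∫_π^{2π} (-4)^2 dx] = (1/(2π)) · (100π + 16π) = (100 + 16)/2 = 58.
So Σ_{n ∈ Z} |c_n|^2 = 58.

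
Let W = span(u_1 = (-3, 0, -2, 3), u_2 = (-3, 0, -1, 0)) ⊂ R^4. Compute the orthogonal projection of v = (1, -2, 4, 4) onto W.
proj_W(v) = (26/11, 0, -1/11, 29/11)

Set up U = [u_1 | ... | u_2] ∈ R^(4×2). The projector onto W = col(U) is P = U (U^T U)^(-1) U^T.
Compute U^T U =
  [22, 11]
  [11, 10],
and U^T v = (1, -7).
Solve U^T U · c = U^T v for the coefficients: c = (29/33, -5/3). The projection is proj_W(v) = U c.
Check: (v - proj_W(v)) · u_1 = 0  (should be 0).
Check: (v - proj_W(v)) · u_2 = 0  (should be 0).
Result: proj_W(v) = (26/11, 0, -1/11, 29/11).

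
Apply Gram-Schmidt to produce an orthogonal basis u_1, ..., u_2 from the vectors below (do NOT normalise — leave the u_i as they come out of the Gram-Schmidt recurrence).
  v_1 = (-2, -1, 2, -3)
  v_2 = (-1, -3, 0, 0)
Orthogonal basis:
  u_1 = (-2, -1, 2, -3)
  u_2 = (-4/9, -49/18, -5/9, 5/6)

Apply the Gram-Schmidt recurrence
  u_1 = v_1
  u_i = v_i − Σ_{j<i} ((v_i · u_j) / (u_j · u_j)) · u_j.

Step by step this gives:
  u_1 = (-2, -1, 2, -3)
  u_2 = (-4/9, -49/18, -5/9, 5/6)

Orthogonality check:
  u_2 · u_1 = 0 (should be 0)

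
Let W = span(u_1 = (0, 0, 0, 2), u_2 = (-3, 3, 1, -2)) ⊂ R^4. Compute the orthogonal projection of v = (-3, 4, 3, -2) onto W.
proj_W(v) = (-72/19, 72/19, 24/19, -2)

Set up U = [u_1 | ... | u_2] ∈ R^(4×2). The projector onto W = col(U) is P = U (U^T U)^(-1) U^T.
Compute U^T U =
  [4, -4]
  [-4, 23],
and U^T v = (-4, 28).
Solve U^T U · c = U^T v for the coefficients: c = (5/19, 24/19). The projection is proj_W(v) = U c.
Check: (v - proj_W(v)) · u_1 = 0  (should be 0).
Check: (v - proj_W(v)) · u_2 = 0  (should be 0).
Result: proj_W(v) = (-72/19, 72/19, 24/19, -2).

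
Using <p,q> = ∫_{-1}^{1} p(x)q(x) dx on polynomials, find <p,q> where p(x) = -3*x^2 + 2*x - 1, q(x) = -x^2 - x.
<p,q> = 8/15

Expand the product: p(x)·q(x) = 3*x^4 + x^3 - x^2 + x.
∫_{-1}^{1} of each monomial x^k gives [2/(k+1) if k even, 0 if k odd]. Integrating term-by-term (or equivalently evaluating the antiderivative F(x) = 3*x^5/5 + x^4/4 - x^3/3 + x^2/2 at the endpoints):
  F(1) − F(−1) = 61/60 − (29/60) = 8/15.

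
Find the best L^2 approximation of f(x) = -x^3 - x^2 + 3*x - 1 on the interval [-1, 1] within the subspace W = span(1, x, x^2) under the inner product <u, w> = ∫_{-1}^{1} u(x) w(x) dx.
g(x) = -x^2 + 12*x/5 - 1

The best approximation g ∈ W is the orthogonal projection of f onto W. Writing g = a_0 + a_1 x + a_2 x^2, the coefficients solve the normal equations G · a = b where
  G_{ij} = <φ_i, φ_j> and b_i = <f, φ_i>, with φ_0 = 1, φ_1 = x, φ_2 = x^2.
G =
  [2, 0, 2/3]
  [0, 2/3, 0]
  [2/3, 0, 2/5],
b = (-8/3, 8/5, -16/15).
Solving gives a_0 = -1, a_1 = 12/5, a_2 = -1, so
  g(x) = -x^2 + 12*x/5 - 1.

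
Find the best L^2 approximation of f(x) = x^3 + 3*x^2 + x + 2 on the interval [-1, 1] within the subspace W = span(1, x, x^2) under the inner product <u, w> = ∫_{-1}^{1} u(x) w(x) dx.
g(x) = 3*x^2 + 8*x/5 + 2

The best approximation g ∈ W is the orthogonal projection of f onto W. Writing g = a_0 + a_1 x + a_2 x^2, the coefficients solve the normal equations G · a = b where
  G_{ij} = <φ_i, φ_j> and b_i = <f, φ_i>, with φ_0 = 1, φ_1 = x, φ_2 = x^2.
G =
  [2, 0, 2/3]
  [0, 2/3, 0]
  [2/3, 0, 2/5],
b = (6, 16/15, 38/15).
Solving gives a_0 = 2, a_1 = 8/5, a_2 = 3, so
  g(x) = 3*x^2 + 8*x/5 + 2.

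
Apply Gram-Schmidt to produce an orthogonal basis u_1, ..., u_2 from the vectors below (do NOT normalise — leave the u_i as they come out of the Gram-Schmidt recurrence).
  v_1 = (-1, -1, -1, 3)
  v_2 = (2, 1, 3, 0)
Orthogonal basis:
  u_1 = (-1, -1, -1, 3)
  u_2 = (3/2, 1/2, 5/2, 3/2)

Apply the Gram-Schmidt recurrence
  u_1 = v_1
  u_i = v_i − Σ_{j<i} ((v_i · u_j) / (u_j · u_j)) · u_j.

Step by step this gives:
  u_1 = (-1, -1, -1, 3)
  u_2 = (3/2, 1/2, 5/2, 3/2)

Orthogonality check:
  u_2 · u_1 = 0 (should be 0)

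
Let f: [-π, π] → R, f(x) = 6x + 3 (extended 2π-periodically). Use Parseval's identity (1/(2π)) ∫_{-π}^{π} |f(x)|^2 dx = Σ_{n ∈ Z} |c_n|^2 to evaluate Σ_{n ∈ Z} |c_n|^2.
Σ |c_n|^2 = 12π^2 + 9

Expand and integrate term by term over [-π, π]:
  ∫ (6x)^2 dx = 36·(2π^3/3); ∫ 2·6·(3)·x dx = 0 (odd integrand); ∫ 3^2 dx = 9·2π.
So (1/(2π)) ∫_{-π}^{π} (6x + 3)^2 dx = 36π^2/3 + 9 = 12π^2 + 9.
Parseval ⇒ Σ |c_n|^2 = 12π^2 + 9.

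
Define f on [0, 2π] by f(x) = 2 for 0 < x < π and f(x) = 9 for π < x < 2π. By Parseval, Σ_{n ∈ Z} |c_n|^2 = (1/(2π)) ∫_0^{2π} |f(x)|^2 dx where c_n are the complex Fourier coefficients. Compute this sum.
Σ |c_n|^2 = 85/2

Parseval equates the L^2 energy of f (normalised by 1/(2π)) with the ℓ^2 sum of its Fourier coefficients: (1/(2π)) ∫_0^{2π} |f|^2 = Σ |c_n|^2.
Compute the left side: (1/(2π)) [∫_0^π 2^2 dx + ∫_π^{2π} 9^2 dx] = (1/(2π)) · (4π + 81π) = (4 + 81)/2 = 85/2.
So Σ_{n ∈ Z} |c_n|^2 = 85/2.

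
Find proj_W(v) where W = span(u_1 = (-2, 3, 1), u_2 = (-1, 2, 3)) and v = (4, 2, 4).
proj_W(v) = (62/75, -4/15, 334/75)

Set up U = [u_1 | ... | u_2] ∈ R^(3×2). The projector onto W = col(U) is P = U (U^T U)^(-1) U^T.
Compute U^T U =
  [14, 11]
  [11, 14],
and U^T v = (2, 12).
Solve U^T U · c = U^T v for the coefficients: c = (-104/75, 146/75). The projection is proj_W(v) = U c.
Check: (v - proj_W(v)) · u_1 = 0  (should be 0).
Check: (v - proj_W(v)) · u_2 = 0  (should be 0).
Result: proj_W(v) = (62/75, -4/15, 334/75).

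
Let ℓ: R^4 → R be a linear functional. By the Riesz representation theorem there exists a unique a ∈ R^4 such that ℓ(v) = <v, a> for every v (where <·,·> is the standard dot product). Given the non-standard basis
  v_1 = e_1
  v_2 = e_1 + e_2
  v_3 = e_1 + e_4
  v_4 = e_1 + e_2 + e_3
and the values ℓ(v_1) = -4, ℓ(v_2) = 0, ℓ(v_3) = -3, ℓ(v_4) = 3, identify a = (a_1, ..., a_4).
a = (-4, 4, 3, 1)

Write a = (a_1, ..., a_4) in the standard basis. For each basis vector v_i, ℓ(v_i) = <v_i, a> is a linear equation in the a_j's. Collect the n equations into a matrix system V a = ℓ, where row i of V is v_i (expressed in the standard basis). Since V is invertible (lower-triangular with 1s on the diagonal, up to permutation), solve by back-substitution:
  V =
[[1, 0, 0, 0],
 [1, 1, 0, 0],
 [1, 0, 0, 1],
 [1, 1, 1, 0]]
  V a = (-4, 0, -3, 3)
Solving gives a = (-4, 4, 3, 1).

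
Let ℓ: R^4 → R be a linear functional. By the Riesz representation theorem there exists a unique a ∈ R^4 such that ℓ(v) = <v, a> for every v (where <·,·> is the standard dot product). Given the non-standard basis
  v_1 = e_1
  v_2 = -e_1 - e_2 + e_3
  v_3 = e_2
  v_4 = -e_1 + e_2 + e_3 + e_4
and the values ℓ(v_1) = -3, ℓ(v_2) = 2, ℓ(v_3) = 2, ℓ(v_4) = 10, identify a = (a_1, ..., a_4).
a = (-3, 2, 1, 4)

Write a = (a_1, ..., a_4) in the standard basis. For each basis vector v_i, ℓ(v_i) = <v_i, a> is a linear equation in the a_j's. Collect the n equations into a matrix system V a = ℓ, where row i of V is v_i (expressed in the standard basis). Since V is invertible (lower-triangular with 1s on the diagonal, up to permutation), solve by back-substitution:
  V =
[[1, 0, 0, 0],
 [-1, -1, 1, 0],
 [0, 1, 0, 0],
 [-1, 1, 1, 1]]
  V a = (-3, 2, 2, 10)
Solving gives a = (-3, 2, 1, 4).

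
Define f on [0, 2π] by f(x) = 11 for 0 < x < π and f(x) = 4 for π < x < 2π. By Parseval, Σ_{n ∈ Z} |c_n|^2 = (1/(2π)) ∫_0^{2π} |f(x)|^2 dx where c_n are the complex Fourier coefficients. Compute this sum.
Σ |c_n|^2 = 137/2

Parseval equates the L^2 energy of f (normalised by 1/(2π)) with the ℓ^2 sum of its Fourier coefficients: (1/(2π)) ∫_0^{2π} |f|^2 = Σ |c_n|^2.
Compute the left side: (1/(2π)) [∫_0^π 11^2 dx + ∫_π^{2π} 4^2 dx] = (1/(2π)) · (121π + 16π) = (121 + 16)/2 = 137/2.
So Σ_{n ∈ Z} |c_n|^2 = 137/2.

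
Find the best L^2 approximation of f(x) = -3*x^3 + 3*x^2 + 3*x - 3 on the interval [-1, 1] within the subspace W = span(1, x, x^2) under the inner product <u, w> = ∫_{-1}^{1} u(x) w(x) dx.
g(x) = 3*x^2 + 6*x/5 - 3

The best approximation g ∈ W is the orthogonal projection of f onto W. Writing g = a_0 + a_1 x + a_2 x^2, the coefficients solve the normal equations G · a = b where
  G_{ij} = <φ_i, φ_j> and b_i = <f, φ_i>, with φ_0 = 1, φ_1 = x, φ_2 = x^2.
G =
  [2, 0, 2/3]
  [0, 2/3, 0]
  [2/3, 0, 2/5],
b = (-4, 4/5, -4/5).
Solving gives a_0 = -3, a_1 = 6/5, a_2 = 3, so
  g(x) = 3*x^2 + 6*x/5 - 3.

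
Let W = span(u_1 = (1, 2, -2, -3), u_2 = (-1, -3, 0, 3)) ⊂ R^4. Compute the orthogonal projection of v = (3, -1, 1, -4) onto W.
proj_W(v) = (57/86, 77/43, -17/43, -171/86)

Set up U = [u_1 | ... | u_2] ∈ R^(4×2). The projector onto W = col(U) is P = U (U^T U)^(-1) U^T.
Compute U^T U =
  [18, -16]
  [-16, 19],
and U^T v = (11, -12).
Solve U^T U · c = U^T v for the coefficients: c = (17/86, -20/43). The projection is proj_W(v) = U c.
Check: (v - proj_W(v)) · u_1 = 0  (should be 0).
Check: (v - proj_W(v)) · u_2 = 0  (should be 0).
Result: proj_W(v) = (57/86, 77/43, -17/43, -171/86).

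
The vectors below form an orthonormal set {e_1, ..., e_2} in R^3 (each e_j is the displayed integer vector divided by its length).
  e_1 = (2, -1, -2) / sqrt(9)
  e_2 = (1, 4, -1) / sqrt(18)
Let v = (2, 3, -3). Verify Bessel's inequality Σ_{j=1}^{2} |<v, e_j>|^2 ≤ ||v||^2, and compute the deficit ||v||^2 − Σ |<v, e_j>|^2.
Σ |<v, e_j>|^2 = 43/2; ||v||^2 = 22; deficit = 1/2

Write each e_j = u_j / sqrt(<u_j, u_j>) where u_j is the displayed integer vector. Then <v, e_j> = <v, u_j> / sqrt(<u_j, u_j>), so |<v, e_j>|^2 = <v, u_j>^2 / <u_j, u_j>.
Coefficients: <v, e_1> = 7/sqrt(9), <v, e_2> = 17/sqrt(18).
Square and sum: Σ |<v, e_j>|^2 = 43/2.
Compute ||v||^2 = v·v = 22.
Deficit = 22 − 43/2 = 1/2 ≥ 0, confirming Bessel's inequality. (The deficit equals ||v − Σ <v,e_j> e_j||^2, the squared distance from v to span{e_j}.)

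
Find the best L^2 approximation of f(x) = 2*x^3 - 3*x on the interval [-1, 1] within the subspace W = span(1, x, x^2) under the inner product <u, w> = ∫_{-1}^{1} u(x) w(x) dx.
g(x) = -9*x/5

The best approximation g ∈ W is the orthogonal projection of f onto W. Writing g = a_0 + a_1 x + a_2 x^2, the coefficients solve the normal equations G · a = b where
  G_{ij} = <φ_i, φ_j> and b_i = <f, φ_i>, with φ_0 = 1, φ_1 = x, φ_2 = x^2.
G =
  [2, 0, 2/3]
  [0, 2/3, 0]
  [2/3, 0, 2/5],
b = (0, -6/5, 0).
Solving gives a_0 = 0, a_1 = -9/5, a_2 = 0, so
  g(x) = -9*x/5.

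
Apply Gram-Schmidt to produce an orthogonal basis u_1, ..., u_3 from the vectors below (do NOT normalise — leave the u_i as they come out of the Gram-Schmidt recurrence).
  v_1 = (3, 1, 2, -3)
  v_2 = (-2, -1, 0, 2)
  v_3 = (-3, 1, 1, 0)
Orthogonal basis:
  u_1 = (3, 1, 2, -3)
  u_2 = (-7/23, -10/23, 26/23, 7/23)
  u_3 = (-73/38, 32/19, 8/19, -41/38)

Apply the Gram-Schmidt recurrence
  u_1 = v_1
  u_i = v_i − Σ_{j<i} ((v_i · u_j) / (u_j · u_j)) · u_j.

Step by step this gives:
  u_1 = (3, 1, 2, -3)
  u_2 = (-7/23, -10/23, 26/23, 7/23)
  u_3 = (-73/38, 32/19, 8/19, -41/38)

Orthogonality check:
  u_2 · u_1 = 0 (should be 0)
  u_3 · u_1 = 0 (should be 0)
  u_3 · u_2 = 0 (should be 0)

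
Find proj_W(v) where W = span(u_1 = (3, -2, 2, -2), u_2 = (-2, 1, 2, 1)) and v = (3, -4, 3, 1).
proj_W(v) = (75/29, -107/58, 85/29, -107/58)

Set up U = [u_1 | ... | u_2] ∈ R^(4×2). The projector onto W = col(U) is P = U (U^T U)^(-1) U^T.
Compute U^T U =
  [21, -6]
  [-6, 10],
and U^T v = (21, -3).
Solve U^T U · c = U^T v for the coefficients: c = (32/29, 21/58). The projection is proj_W(v) = U c.
Check: (v - proj_W(v)) · u_1 = 0  (should be 0).
Check: (v - proj_W(v)) · u_2 = 0  (should be 0).
Result: proj_W(v) = (75/29, -107/58, 85/29, -107/58).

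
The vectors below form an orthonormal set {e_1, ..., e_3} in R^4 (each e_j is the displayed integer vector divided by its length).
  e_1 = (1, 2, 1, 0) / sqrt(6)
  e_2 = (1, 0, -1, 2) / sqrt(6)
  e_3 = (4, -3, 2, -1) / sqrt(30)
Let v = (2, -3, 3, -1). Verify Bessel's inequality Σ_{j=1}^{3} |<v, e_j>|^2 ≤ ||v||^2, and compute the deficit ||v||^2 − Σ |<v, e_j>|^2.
Σ |<v, e_j>|^2 = 313/15; ||v||^2 = 23; deficit = 32/15

Write each e_j = u_j / sqrt(<u_j, u_j>) where u_j is the displayed integer vector. Then <v, e_j> = <v, u_j> / sqrt(<u_j, u_j>), so |<v, e_j>|^2 = <v, u_j>^2 / <u_j, u_j>.
Coefficients: <v, e_1> = -1/sqrt(6), <v, e_2> = -3/sqrt(6), <v, e_3> = 24/sqrt(30).
Square and sum: Σ |<v, e_j>|^2 = 313/15.
Compute ||v||^2 = v·v = 23.
Deficit = 23 − 313/15 = 32/15 ≥ 0, confirming Bessel's inequality. (The deficit equals ||v − Σ <v,e_j> e_j||^2, the squared distance from v to span{e_j}.)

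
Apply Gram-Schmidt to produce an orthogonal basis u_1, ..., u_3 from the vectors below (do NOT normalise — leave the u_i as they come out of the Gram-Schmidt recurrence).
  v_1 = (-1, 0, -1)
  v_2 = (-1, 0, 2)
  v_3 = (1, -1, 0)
Orthogonal basis:
  u_1 = (-1, 0, -1)
  u_2 = (-3/2, 0, 3/2)
  u_3 = (0, -1, 0)

Apply the Gram-Schmidt recurrence
  u_1 = v_1
  u_i = v_i − Σ_{j<i} ((v_i · u_j) / (u_j · u_j)) · u_j.

Step by step this gives:
  u_1 = (-1, 0, -1)
  u_2 = (-3/2, 0, 3/2)
  u_3 = (0, -1, 0)

Orthogonality check:
  u_2 · u_1 = 0 (should be 0)
  u_3 · u_1 = 0 (should be 0)
  u_3 · u_2 = 0 (should be 0)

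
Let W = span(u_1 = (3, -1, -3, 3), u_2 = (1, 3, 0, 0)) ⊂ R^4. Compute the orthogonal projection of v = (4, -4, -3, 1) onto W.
proj_W(v) = (11/5, -17/5, -3, 3)

Set up U = [u_1 | ... | u_2] ∈ R^(4×2). The projector onto W = col(U) is P = U (U^T U)^(-1) U^T.
Compute U^T U =
  [28, 0]
  [0, 10],
and U^T v = (28, -8).
Solve U^T U · c = U^T v for the coefficients: c = (1, -4/5). The projection is proj_W(v) = U c.
Check: (v - proj_W(v)) · u_1 = 0  (should be 0).
Check: (v - proj_W(v)) · u_2 = 0  (should be 0).
Result: proj_W(v) = (11/5, -17/5, -3, 3).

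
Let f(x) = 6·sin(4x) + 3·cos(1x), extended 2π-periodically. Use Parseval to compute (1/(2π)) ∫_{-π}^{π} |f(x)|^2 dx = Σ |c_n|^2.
Σ |c_n|^2 = 45/2

Expand |f|^2 and use orthogonality of {sin(nx), cos(mx)} on [-π, π]:
  ∫_{-π}^{π} sin(nx)^2 dx = π, ∫ cos(mx)^2 dx = π, and cross terms integrate to 0.
So ∫_{-π}^{π} f(x)^2 dx = 6^2 · π + 3^2 · π = (36 + 9)π.
Divide by 2π: (36 + 9)/2 = 45/2.
By Parseval, this equals Σ |c_n|^2.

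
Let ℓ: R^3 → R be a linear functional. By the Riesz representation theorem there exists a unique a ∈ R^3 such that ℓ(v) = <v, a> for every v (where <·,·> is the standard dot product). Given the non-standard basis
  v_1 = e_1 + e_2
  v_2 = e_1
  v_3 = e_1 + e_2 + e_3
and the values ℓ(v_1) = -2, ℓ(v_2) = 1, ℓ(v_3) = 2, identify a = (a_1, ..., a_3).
a = (1, -3, 4)

Write a = (a_1, ..., a_3) in the standard basis. For each basis vector v_i, ℓ(v_i) = <v_i, a> is a linear equation in the a_j's. Collect the n equations into a matrix system V a = ℓ, where row i of V is v_i (expressed in the standard basis). Since V is invertible (lower-triangular with 1s on the diagonal, up to permutation), solve by back-substitution:
  V =
[[1, 1, 0],
 [1, 0, 0],
 [1, 1, 1]]
  V a = (-2, 1, 2)
Solving gives a = (1, -3, 4).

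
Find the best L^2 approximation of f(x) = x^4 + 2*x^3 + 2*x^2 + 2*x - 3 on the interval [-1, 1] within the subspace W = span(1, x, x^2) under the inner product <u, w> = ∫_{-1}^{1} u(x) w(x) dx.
g(x) = 20*x^2/7 + 16*x/5 - 108/35

The best approximation g ∈ W is the orthogonal projection of f onto W. Writing g = a_0 + a_1 x + a_2 x^2, the coefficients solve the normal equations G · a = b where
  G_{ij} = <φ_i, φ_j> and b_i = <f, φ_i>, with φ_0 = 1, φ_1 = x, φ_2 = x^2.
G =
  [2, 0, 2/3]
  [0, 2/3, 0]
  [2/3, 0, 2/5],
b = (-64/15, 32/15, -32/35).
Solving gives a_0 = -108/35, a_1 = 16/5, a_2 = 20/7, so
  g(x) = 20*x^2/7 + 16*x/5 - 108/35.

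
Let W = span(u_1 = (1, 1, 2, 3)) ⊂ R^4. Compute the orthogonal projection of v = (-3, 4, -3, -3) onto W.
proj_W(v) = (-14/15, -14/15, -28/15, -14/5)

Set up U = [u_1 | ... | u_1] ∈ R^(4×1). The projector onto W = col(U) is P = U (U^T U)^(-1) U^T.
Compute U^T U =
  [15],
and U^T v = (-14).
Solve U^T U · c = U^T v for the coefficients: c = (-14/15). The projection is proj_W(v) = U c.
Check: (v - proj_W(v)) · u_1 = 0  (should be 0).
Result: proj_W(v) = (-14/15, -14/15, -28/15, -14/5).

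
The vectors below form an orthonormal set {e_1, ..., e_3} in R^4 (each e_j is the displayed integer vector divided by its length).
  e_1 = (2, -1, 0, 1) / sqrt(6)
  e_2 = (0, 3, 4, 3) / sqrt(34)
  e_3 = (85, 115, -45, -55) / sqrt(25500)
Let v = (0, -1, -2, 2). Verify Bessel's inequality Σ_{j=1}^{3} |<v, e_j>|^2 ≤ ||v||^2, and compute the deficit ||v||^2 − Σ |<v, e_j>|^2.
Σ |<v, e_j>|^2 = 59/20; ||v||^2 = 9; deficit = 121/20

Write each e_j = u_j / sqrt(<u_j, u_j>) where u_j is the displayed integer vector. Then <v, e_j> = <v, u_j> / sqrt(<u_j, u_j>), so |<v, e_j>|^2 = <v, u_j>^2 / <u_j, u_j>.
Coefficients: <v, e_1> = 3/sqrt(6), <v, e_2> = -5/sqrt(34), <v, e_3> = -135/sqrt(25500).
Square and sum: Σ |<v, e_j>|^2 = 59/20.
Compute ||v||^2 = v·v = 9.
Deficit = 9 − 59/20 = 121/20 ≥ 0, confirming Bessel's inequality. (The deficit equals ||v − Σ <v,e_j> e_j||^2, the squared distance from v to span{e_j}.)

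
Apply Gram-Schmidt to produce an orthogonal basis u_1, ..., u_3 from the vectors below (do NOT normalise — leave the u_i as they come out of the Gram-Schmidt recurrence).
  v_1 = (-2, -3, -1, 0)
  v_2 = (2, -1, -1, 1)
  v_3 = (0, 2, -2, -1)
Orthogonal basis:
  u_1 = (-2, -3, -1, 0)
  u_2 = (2, -1, -1, 1)
  u_3 = (-2/7, 1, -17/7, -6/7)

Apply the Gram-Schmidt recurrence
  u_1 = v_1
  u_i = v_i − Σ_{j<i} ((v_i · u_j) / (u_j · u_j)) · u_j.

Step by step this gives:
  u_1 = (-2, -3, -1, 0)
  u_2 = (2, -1, -1, 1)
  u_3 = (-2/7, 1, -17/7, -6/7)

Orthogonality check:
  u_2 · u_1 = 0 (should be 0)
  u_3 · u_1 = 0 (should be 0)
  u_3 · u_2 = 0 (should be 0)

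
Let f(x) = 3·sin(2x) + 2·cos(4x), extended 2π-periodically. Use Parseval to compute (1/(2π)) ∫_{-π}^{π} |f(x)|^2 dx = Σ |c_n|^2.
Σ |c_n|^2 = 13/2

Expand |f|^2 and use orthogonality of {sin(nx), cos(mx)} on [-π, π]:
  ∫_{-π}^{π} sin(nx)^2 dx = π, ∫ cos(mx)^2 dx = π, and cross terms integrate to 0.
So ∫_{-π}^{π} f(x)^2 dx = 3^2 · π + 2^2 · π = (9 + 4)π.
Divide by 2π: (9 + 4)/2 = 13/2.
By Parseval, this equals Σ |c_n|^2.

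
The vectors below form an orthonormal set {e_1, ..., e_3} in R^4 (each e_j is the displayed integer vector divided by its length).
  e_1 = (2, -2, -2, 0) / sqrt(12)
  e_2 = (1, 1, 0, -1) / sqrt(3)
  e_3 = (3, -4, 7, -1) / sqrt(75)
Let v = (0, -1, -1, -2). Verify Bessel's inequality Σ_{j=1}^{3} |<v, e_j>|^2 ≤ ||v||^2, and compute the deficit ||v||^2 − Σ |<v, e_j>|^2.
Σ |<v, e_j>|^2 = 42/25; ||v||^2 = 6; deficit = 108/25

Write each e_j = u_j / sqrt(<u_j, u_j>) where u_j is the displayed integer vector. Then <v, e_j> = <v, u_j> / sqrt(<u_j, u_j>), so |<v, e_j>|^2 = <v, u_j>^2 / <u_j, u_j>.
Coefficients: <v, e_1> = 4/sqrt(12), <v, e_2> = 1/sqrt(3), <v, e_3> = -1/sqrt(75).
Square and sum: Σ |<v, e_j>|^2 = 42/25.
Compute ||v||^2 = v·v = 6.
Deficit = 6 − 42/25 = 108/25 ≥ 0, confirming Bessel's inequality. (The deficit equals ||v − Σ <v,e_j> e_j||^2, the squared distance from v to span{e_j}.)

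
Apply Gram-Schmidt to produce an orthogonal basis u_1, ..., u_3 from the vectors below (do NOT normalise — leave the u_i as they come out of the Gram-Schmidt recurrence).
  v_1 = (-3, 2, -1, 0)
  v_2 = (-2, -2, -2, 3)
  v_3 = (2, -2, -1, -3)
Orthogonal basis:
  u_1 = (-3, 2, -1, 0)
  u_2 = (-8/7, -18/7, -12/7, 3)
  u_3 = (-51/278, -179/139, -563/278, -324/139)

Apply the Gram-Schmidt recurrence
  u_1 = v_1
  u_i = v_i − Σ_{j<i} ((v_i · u_j) / (u_j · u_j)) · u_j.

Step by step this gives:
  u_1 = (-3, 2, -1, 0)
  u_2 = (-8/7, -18/7, -12/7, 3)
  u_3 = (-51/278, -179/139, -563/278, -324/139)

Orthogonality check:
  u_2 · u_1 = 0 (should be 0)
  u_3 · u_1 = 0 (should be 0)
  u_3 · u_2 = 0 (should be 0)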